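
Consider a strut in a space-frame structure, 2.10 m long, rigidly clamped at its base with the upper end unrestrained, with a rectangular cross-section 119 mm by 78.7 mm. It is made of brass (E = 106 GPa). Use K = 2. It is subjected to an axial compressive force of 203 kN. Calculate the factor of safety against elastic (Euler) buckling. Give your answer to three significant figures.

n ≈ 1.41

Buckling occurs about the weak axis: I_min = h·b³/12 with b = 78.7 mm (the shorter side).
I_min = 119×78.7³/12 = 4.834×10^6 mm⁴
I = 4.834×10^6 mm⁴ = 4.834×10^-6 m⁴
Effective length L_e = K·L = 2 × 2.10 = 4.200 m
P_cr = π²EI / L_e² = π² × 106×10⁹ × 4.834×10^-6 / 4.200² = 2.867×10^5 N
Factor of safety n = P_cr / P = 286.68 / 203 = 1.41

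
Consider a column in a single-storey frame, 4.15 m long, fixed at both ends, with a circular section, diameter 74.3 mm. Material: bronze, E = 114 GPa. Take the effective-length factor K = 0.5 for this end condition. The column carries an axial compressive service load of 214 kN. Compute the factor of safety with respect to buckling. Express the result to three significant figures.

n ≈ 1.83

I = πd⁴/64 = π×74.3⁴/64 = 1.496×10^6 mm⁴
I = 1.496×10^6 mm⁴ = 1.496×10^-6 m⁴
Effective length L_e = K·L = 0.5 × 4.15 = 2.075 m
P_cr = π²EI / L_e² = π² × 114×10⁹ × 1.496×10^-6 / 2.075² = 3.909×10^5 N
Factor of safety n = P_cr / P = 390.93 / 214 = 1.83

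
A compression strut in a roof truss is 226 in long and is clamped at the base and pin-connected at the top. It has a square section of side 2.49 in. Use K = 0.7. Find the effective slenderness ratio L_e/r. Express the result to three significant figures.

For a square r = a/√12 = 2.49/√12 = 0.7188 in
L_e = K·L = 0.7 × 226 = 158.2 in
λ = L_e / r_min = 158.20 / 0.7188 = 220

λ ≈ 220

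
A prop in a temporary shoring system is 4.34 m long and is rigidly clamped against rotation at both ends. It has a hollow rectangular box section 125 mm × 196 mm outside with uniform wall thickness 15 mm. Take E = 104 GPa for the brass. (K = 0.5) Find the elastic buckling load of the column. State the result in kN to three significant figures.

Inner dimensions: h_i = 196 − 2×15 = 166.0 mm, b_i = 125 − 2×15 = 95.00 mm
Weak-axis I_min = (h_o·b_o³ − h_i·b_i³)/12 with b_o = 125, b_i = 95.00 mm (shorter outer/inner sides).
I_min = (196×125³ − 166.0×95.00³)/12 = 2.004×10^7 mm⁴
I = 2.004×10^7 mm⁴ = 2.004×10^-5 m⁴
Effective length L_e = K·L = 0.5 × 4.34 = 2.170 m
P_cr = π²EI / L_e² = π² × 104×10⁹ × 2.004×10^-5 / 2.170² = 4.368×10^6 N

P_cr ≈ 4370 kN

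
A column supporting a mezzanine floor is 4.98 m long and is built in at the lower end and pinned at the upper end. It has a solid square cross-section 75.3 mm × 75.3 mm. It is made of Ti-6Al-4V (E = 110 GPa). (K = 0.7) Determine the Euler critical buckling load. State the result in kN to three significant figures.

I = a⁴/12 = 75.3⁴/12 = 2.679×10^6 mm⁴
I = 2.679×10^6 mm⁴ = 2.679×10^-6 m⁴
Effective length L_e = K·L = 0.7 × 4.98 = 3.486 m
P_cr = π²EI / L_e² = π² × 110×10⁹ × 2.679×10^-6 / 3.486² = 2.394×10^5 N

P_cr ≈ 239 kN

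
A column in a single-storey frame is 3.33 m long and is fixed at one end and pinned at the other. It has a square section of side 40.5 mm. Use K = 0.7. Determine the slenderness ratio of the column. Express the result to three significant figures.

λ ≈ 199

I = a⁴/12 = 40.5⁴/12 = 2.242×10^5 mm⁴
A = 1.640×10^3 mm²;  r_min = √(I/A) = √(2.242×10^5/1.640×10^3) = 11.69 mm
L_e = K·L = 0.7 × 3.33 m = 2.331 m = 2331.0 mm
λ = L_e / r_min = 2331.0 / 11.69 = 199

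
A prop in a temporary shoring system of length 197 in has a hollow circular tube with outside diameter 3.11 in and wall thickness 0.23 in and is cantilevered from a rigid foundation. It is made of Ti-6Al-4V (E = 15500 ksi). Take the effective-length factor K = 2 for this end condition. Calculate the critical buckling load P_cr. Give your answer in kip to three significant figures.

P_cr ≈ 2.14 kip

Inner diameter d_i = 3.11 − 2×0.23 = 2.650 in
I = π(d_o⁴ − d_i⁴)/64 = π(3.11⁴ − 2.650⁴)/64 = 2.171 in⁴
Effective length L_e = K·L = 2 × 197 = 394.0 in
P_cr = π²EI / L_e² = π² × 15500×10³ × 2.171 / 394.0² = 2.140×10^3 lb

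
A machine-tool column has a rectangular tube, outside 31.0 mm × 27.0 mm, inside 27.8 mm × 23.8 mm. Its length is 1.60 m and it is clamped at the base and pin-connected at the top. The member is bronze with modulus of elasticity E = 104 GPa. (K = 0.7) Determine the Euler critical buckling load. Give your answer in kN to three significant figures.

Weak-axis I_min = (h_o·b_o³ − h_i·b_i³)/12 with b_o = 27.0, b_i = 23.80 mm (shorter outer/inner sides).
I_min = (31.0×27.0³ − 27.80×23.80³)/12 = 1.962×10^4 mm⁴
I = 1.962×10^4 mm⁴ = 1.962×10^-8 m⁴
Effective length L_e = K·L = 0.7 × 1.60 = 1.120 m
P_cr = π²EI / L_e² = π² × 104×10⁹ × 1.962×10^-8 / 1.120² = 1.605×10^4 N

P_cr ≈ 16.1 kN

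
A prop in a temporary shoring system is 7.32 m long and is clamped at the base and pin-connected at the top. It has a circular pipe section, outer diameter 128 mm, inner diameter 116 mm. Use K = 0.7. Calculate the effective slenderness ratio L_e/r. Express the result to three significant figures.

λ ≈ 119

d_o = 128 mm, d_i = 116 mm
I = π(d_o⁴ − d_i⁴)/64 = π(128⁴ − 116.0⁴)/64 = 4.289×10^6 mm⁴
A = 2.300×10^3 mm²;  r_min = √(I/A) = √(4.289×10^6/2.300×10^3) = 43.19 mm
L_e = K·L = 0.7 × 7.32 m = 5.124 m = 5124.0 mm
λ = L_e / r_min = 5124.0 / 43.19 = 119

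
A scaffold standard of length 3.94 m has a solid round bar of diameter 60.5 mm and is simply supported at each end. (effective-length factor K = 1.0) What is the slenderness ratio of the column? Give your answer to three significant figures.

For a solid circle r = d/4 = 60.5/4 = 15.12 mm
L_e = K·L = 1 × 3.94 m = 3.940 m = 3940.0 mm
λ = L_e / r_min = 3940.0 / 15.12 = 260

λ ≈ 260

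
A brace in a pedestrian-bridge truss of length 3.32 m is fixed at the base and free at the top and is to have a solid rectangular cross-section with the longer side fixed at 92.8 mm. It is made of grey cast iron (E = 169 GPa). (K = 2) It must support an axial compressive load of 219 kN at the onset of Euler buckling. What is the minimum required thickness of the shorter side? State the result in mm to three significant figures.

b ≈ 90.8 mm

L_e = K·L = 2 × 3.32 = 6.640 m
Required I = P_cr·L_e²/(π²E) = 2.190×10^5 × 6.640² / (π² × 1.69×10^11) = 5.789×10^-6 m⁴
I_req = 5.789×10^6 mm⁴
Rectangle, weak axis: I_min = h·b³/12 with h = 92.8 mm fixed  ⇒  b = (12I/h)^(1/3) = 90.8 mm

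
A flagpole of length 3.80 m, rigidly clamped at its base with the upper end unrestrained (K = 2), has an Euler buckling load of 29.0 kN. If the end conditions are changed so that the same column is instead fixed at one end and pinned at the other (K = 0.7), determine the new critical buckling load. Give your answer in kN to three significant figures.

P_cr ≈ 237 kN

P_cr ∝ 1/K², so P_cr,new = P_cr,old × (K_old/K_new)² = 29.0 × (2/0.7)²
= 29.0 × 8.163 = 237 kN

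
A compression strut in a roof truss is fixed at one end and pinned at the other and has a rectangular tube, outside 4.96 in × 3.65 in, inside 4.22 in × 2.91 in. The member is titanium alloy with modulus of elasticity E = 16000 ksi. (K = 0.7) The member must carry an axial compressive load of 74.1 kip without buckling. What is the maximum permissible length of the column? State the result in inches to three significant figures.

L_max ≈ 223 in

Weak-axis I_min = (h_o·b_o³ − h_i·b_i³)/12 with b_o = 3.65, b_i = 2.910 in (shorter outer/inner sides).
I_min = (4.96×3.65³ − 4.220×2.910³)/12 = 11.43 in⁴
At the buckling limit P_cr = P = 7.410×10^4 lb
From P_cr = π²EI/(K·L)²:  L = (1/K)·√(π²EI/P_cr) = (1/0.7)·√(π²×1.60×10^7×11.43/7.410×10^4)
L = 223 in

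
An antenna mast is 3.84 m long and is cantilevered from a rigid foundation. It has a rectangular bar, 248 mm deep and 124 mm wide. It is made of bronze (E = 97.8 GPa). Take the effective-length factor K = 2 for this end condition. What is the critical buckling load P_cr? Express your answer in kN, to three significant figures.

P_cr ≈ 645 kN

Buckling occurs about the weak axis: I_min = h·b³/12 with b = 124 mm (the shorter side).
I_min = 248×124³/12 = 3.940×10^7 mm⁴
I = 3.940×10^7 mm⁴ = 3.940×10^-5 m⁴
Effective length L_e = K·L = 2 × 3.84 = 7.680 m
P_cr = π²EI / L_e² = π² × 97.8×10⁹ × 3.940×10^-5 / 7.680² = 6.448×10^5 N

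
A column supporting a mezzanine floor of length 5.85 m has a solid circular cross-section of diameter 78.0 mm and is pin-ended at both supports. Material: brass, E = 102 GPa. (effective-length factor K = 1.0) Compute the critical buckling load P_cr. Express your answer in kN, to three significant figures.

P_cr ≈ 53.4 kN

I = πd⁴/64 = π×78.0⁴/64 = 1.817×10^6 mm⁴
I = 1.817×10^6 mm⁴ = 1.817×10^-6 m⁴
Effective length L_e = K·L = 1 × 5.85 = 5.850 m
P_cr = π²EI / L_e² = π² × 102×10⁹ × 1.817×10^-6 / 5.850² = 5.345×10^4 N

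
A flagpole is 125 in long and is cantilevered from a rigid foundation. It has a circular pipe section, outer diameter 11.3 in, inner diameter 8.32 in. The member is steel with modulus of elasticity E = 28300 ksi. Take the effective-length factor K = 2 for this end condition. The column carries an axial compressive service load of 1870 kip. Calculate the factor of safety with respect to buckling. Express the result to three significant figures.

d_o = 11.3 in, d_i = 8.32 in
I = π(d_o⁴ − d_i⁴)/64 = π(11.3⁴ − 8.320⁴)/64 = 565.1 in⁴
Effective length L_e = K·L = 2 × 125 = 250.0 in
P_cr = π²EI / L_e² = π² × 28300×10³ × 565.1 / 250.0² = 2.526×10^6 lb
Factor of safety n = P_cr / P = 2525.6 / 1870 = 1.35

n ≈ 1.35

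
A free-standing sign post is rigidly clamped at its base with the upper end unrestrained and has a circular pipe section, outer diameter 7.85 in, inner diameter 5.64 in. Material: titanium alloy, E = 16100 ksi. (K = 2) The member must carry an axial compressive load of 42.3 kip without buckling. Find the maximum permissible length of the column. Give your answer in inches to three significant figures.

L_max ≈ 358 in

d_o = 7.85 in, d_i = 5.64 in
I = π(d_o⁴ − d_i⁴)/64 = π(7.85⁴ − 5.640⁴)/64 = 136.7 in⁴
At the buckling limit P_cr = P = 4.230×10^4 lb
From P_cr = π²EI/(K·L)²:  L = (1/K)·√(π²EI/P_cr) = (1/2)·√(π²×1.61×10^7×136.7/4.230×10^4)
L = 358 in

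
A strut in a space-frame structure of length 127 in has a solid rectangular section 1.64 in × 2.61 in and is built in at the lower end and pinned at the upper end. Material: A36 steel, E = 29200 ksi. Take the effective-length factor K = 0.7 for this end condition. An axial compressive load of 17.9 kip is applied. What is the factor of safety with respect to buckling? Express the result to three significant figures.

n ≈ 1.95

Buckling occurs about the weak axis: I_min = h·b³/12 with b = 1.64 in (the shorter side).
I_min = 2.61×1.64³/12 = 0.9594 in⁴
Effective length L_e = K·L = 0.7 × 127 = 88.90 in
P_cr = π²EI / L_e² = π² × 29200×10³ × 0.9594 / 88.90² = 3.498×10^4 lb
Factor of safety n = P_cr / P = 34.984 / 17.9 = 1.95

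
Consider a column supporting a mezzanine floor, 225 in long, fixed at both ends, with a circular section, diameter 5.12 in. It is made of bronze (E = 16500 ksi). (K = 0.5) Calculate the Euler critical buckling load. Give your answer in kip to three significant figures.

I = πd⁴/64 = π×5.12⁴/64 = 33.73 in⁴
Effective length L_e = K·L = 0.5 × 225 = 112.5 in
P_cr = π²EI / L_e² = π² × 16500×10³ × 33.73 / 112.5² = 4.340×10^5 lb

P_cr ≈ 434 kip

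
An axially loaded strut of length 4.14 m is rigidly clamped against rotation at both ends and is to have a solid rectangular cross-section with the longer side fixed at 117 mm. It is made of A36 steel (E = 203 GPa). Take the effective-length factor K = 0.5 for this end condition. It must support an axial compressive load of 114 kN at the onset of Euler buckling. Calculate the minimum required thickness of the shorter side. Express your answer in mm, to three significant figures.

L_e = K·L = 0.5 × 4.14 = 2.070 m
Required I = P_cr·L_e²/(π²E) = 1.140×10^5 × 2.070² / (π² × 2.03×10^11) = 2.438×10^-7 m⁴
I_req = 2.438×10^5 mm⁴
Rectangle, weak axis: I_min = h·b³/12 with h = 117 mm fixed  ⇒  b = (12I/h)^(1/3) = 29.2 mm

b ≈ 29.2 mm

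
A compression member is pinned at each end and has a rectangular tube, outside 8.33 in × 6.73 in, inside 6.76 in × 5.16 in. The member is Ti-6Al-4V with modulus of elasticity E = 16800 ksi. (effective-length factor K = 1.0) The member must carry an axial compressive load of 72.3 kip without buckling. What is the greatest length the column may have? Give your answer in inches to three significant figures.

Weak-axis I_min = (h_o·b_o³ − h_i·b_i³)/12 with b_o = 6.73, b_i = 5.160 in (shorter outer/inner sides).
I_min = (8.33×6.73³ − 6.760×5.160³)/12 = 134.2 in⁴
At the buckling limit P_cr = P = 7.230×10^4 lb
From P_cr = π²EI/(K·L)²:  L = (1/K)·√(π²EI/P_cr) = (1/1)·√(π²×1.68×10^7×134.2/7.230×10^4)
L = 555 in

L_max ≈ 555 in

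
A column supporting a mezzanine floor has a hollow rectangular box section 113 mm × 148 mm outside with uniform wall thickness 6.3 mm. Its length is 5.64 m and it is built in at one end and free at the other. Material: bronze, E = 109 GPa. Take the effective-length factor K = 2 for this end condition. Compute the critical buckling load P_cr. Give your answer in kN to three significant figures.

Inner dimensions: h_i = 148 − 2×6.3 = 135.4 mm, b_i = 113 − 2×6.3 = 100.4 mm
Weak-axis I_min = (h_o·b_o³ − h_i·b_i³)/12 with b_o = 113, b_i = 100.4 mm (shorter outer/inner sides).
I_min = (148×113³ − 135.4×100.4³)/12 = 6.376×10^6 mm⁴
I = 6.376×10^6 mm⁴ = 6.376×10^-6 m⁴
Effective length L_e = K·L = 2 × 5.64 = 11.28 m
P_cr = π²EI / L_e² = π² × 109×10⁹ × 6.376×10^-6 / 11.28² = 5.391×10^4 N

P_cr ≈ 53.9 kN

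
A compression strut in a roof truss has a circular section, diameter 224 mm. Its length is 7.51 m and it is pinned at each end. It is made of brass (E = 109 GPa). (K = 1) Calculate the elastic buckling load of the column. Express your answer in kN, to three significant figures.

P_cr ≈ 2360 kN

I = πd⁴/64 = π×224⁴/64 = 1.236×10^8 mm⁴
I = 1.236×10^8 mm⁴ = 1.236×10^-4 m⁴
Effective length L_e = K·L = 1 × 7.51 = 7.510 m
P_cr = π²EI / L_e² = π² × 109×10⁹ × 1.236×10^-4 / 7.510² = 2.357×10^6 N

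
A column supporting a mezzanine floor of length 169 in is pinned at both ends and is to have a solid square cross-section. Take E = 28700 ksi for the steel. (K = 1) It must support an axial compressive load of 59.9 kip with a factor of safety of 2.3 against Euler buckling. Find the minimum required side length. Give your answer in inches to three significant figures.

Required P_cr = n·P = 2.3 × 59.9 = 137.8 kip
L_e = K·L = 1 × 169 = 169.0 in
Required I = P_cr·L_e²/(π²E) = 1.378×10^5 × 169.0² / (π² × 2.87×10^7) = 13.89 in⁴
Solid square: I = a⁴/12  ⇒  a = (12I)^(1/4) = (12×13.89)^(1/4) = 3.59 in

a ≈ 3.59 in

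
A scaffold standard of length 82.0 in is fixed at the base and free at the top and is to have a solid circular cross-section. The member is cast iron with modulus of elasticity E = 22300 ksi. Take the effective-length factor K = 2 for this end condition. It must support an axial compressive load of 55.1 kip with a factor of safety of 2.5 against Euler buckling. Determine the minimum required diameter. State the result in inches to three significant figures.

Required P_cr = n·P = 2.5 × 55.1 = 137.8 kip
L_e = K·L = 2 × 82.0 = 164.0 in
Required I = P_cr·L_e²/(π²E) = 1.377×10^5 × 164.0² / (π² × 2.23×10^7) = 16.83 in⁴
Solid circle: I = πd⁴/64  ⇒  d = (64I/π)^(1/4) = (64×16.83/π)^(1/4) = 4.30 in

d ≈ 4.30 in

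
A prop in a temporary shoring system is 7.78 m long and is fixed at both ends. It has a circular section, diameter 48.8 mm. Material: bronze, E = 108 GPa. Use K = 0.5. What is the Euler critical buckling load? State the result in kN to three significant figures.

I = πd⁴/64 = π×48.8⁴/64 = 2.784×10^5 mm⁴
I = 2.784×10^5 mm⁴ = 2.784×10^-7 m⁴
Effective length L_e = K·L = 0.5 × 7.78 = 3.890 m
P_cr = π²EI / L_e² = π² × 108×10⁹ × 2.784×10^-7 / 3.890² = 1.961×10^4 N

P_cr ≈ 19.6 kN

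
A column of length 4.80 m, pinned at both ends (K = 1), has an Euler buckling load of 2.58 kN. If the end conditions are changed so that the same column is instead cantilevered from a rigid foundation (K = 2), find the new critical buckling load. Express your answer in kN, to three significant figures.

P_cr ≈ 0.645 kN

P_cr ∝ 1/K², so P_cr,new = P_cr,old × (K_old/K_new)² = 2.58 × (1/2)²
= 2.58 × 0.2500 = 0.645 kN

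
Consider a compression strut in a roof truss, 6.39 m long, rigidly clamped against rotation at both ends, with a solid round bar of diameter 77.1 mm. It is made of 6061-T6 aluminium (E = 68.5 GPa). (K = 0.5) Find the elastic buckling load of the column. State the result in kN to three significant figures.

P_cr ≈ 115 kN

I = πd⁴/64 = π×77.1⁴/64 = 1.735×10^6 mm⁴
I = 1.735×10^6 mm⁴ = 1.735×10^-6 m⁴
Effective length L_e = K·L = 0.5 × 6.39 = 3.195 m
P_cr = π²EI / L_e² = π² × 68.5×10⁹ × 1.735×10^-6 / 3.195² = 1.149×10^5 N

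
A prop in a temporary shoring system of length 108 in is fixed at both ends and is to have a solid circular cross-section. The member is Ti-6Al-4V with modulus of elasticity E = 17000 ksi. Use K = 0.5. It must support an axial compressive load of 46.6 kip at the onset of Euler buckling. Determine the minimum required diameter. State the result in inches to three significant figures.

L_e = K·L = 0.5 × 108 = 54.00 in
Required I = P_cr·L_e²/(π²E) = 4.660×10^4 × 54.00² / (π² × 1.70×10^7) = 0.8099 in⁴
Solid circle: I = πd⁴/64  ⇒  d = (64I/π)^(1/4) = (64×0.8099/π)^(1/4) = 2.02 in

d ≈ 2.02 in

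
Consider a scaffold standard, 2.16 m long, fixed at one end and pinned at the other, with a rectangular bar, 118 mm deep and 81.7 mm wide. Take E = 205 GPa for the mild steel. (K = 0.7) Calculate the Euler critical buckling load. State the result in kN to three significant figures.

P_cr ≈ 4750 kN

Buckling occurs about the weak axis: I_min = h·b³/12 with b = 81.7 mm (the shorter side).
I_min = 118×81.7³/12 = 5.362×10^6 mm⁴
I = 5.362×10^6 mm⁴ = 5.362×10^-6 m⁴
Effective length L_e = K·L = 0.7 × 2.16 = 1.512 m
P_cr = π²EI / L_e² = π² × 205×10⁹ × 5.362×10^-6 / 1.512² = 4.746×10^6 N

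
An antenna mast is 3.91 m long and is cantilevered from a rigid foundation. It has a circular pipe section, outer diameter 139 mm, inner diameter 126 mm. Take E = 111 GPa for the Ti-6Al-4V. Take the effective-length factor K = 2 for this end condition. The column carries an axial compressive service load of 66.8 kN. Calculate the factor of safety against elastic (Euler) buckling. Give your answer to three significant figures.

n ≈ 1.60

d_o = 139 mm, d_i = 126 mm
I = π(d_o⁴ − d_i⁴)/64 = π(139⁴ − 126.0⁴)/64 = 5.952×10^6 mm⁴
I = 5.952×10^6 mm⁴ = 5.952×10^-6 m⁴
Effective length L_e = K·L = 2 × 3.91 = 7.820 m
P_cr = π²EI / L_e² = π² × 111×10⁹ × 5.952×10^-6 / 7.820² = 1.066×10^5 N
Factor of safety n = P_cr / P = 106.63 / 66.8 = 1.60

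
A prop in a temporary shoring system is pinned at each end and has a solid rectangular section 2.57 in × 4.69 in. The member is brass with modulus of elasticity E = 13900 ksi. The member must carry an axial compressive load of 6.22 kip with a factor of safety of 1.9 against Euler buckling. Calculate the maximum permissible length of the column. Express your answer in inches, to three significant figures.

Buckling occurs about the weak axis: I_min = h·b³/12 with b = 2.57 in (the shorter side).
I_min = 4.69×2.57³/12 = 6.634 in⁴
Required critical load P_cr = n·P = 1.9 × 6.22 = 11.82 kip = 1.182×10^4 lb
From P_cr = π²EI/(K·L)²:  L = (1/K)·√(π²EI/P_cr) = (1/1)·√(π²×1.39×10^7×6.634/1.182×10^4)
L = 278 in

L_max ≈ 278 in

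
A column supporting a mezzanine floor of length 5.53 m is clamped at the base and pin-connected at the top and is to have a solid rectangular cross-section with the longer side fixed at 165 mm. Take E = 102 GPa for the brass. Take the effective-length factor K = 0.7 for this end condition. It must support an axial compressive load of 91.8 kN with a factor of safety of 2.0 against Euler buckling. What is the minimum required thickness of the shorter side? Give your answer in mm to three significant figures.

b ≈ 58.4 mm

Required P_cr = n·P = 2.0 × 91.8 = 183.6 kN
L_e = K·L = 0.7 × 5.53 = 3.871 m
Required I = P_cr·L_e²/(π²E) = 1.836×10^5 × 3.871² / (π² × 1.02×10^11) = 2.733×10^-6 m⁴
I_req = 2.733×10^6 mm⁴
Rectangle, weak axis: I_min = h·b³/12 with h = 165 mm fixed  ⇒  b = (12I/h)^(1/3) = 58.4 mm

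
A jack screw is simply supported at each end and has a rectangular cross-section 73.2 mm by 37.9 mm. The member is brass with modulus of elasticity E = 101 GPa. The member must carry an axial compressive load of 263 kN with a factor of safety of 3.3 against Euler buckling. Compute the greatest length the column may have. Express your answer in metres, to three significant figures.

L_max ≈ 0.618 m

Buckling occurs about the weak axis: I_min = h·b³/12 with b = 37.9 mm (the shorter side).
I_min = 73.2×37.9³/12 = 3.321×10^5 mm⁴
I = 3.321×10^-7 m⁴
Required critical load P_cr = n·P = 3.3 × 263 = 867.9 kN = 8.679×10^5 N
From P_cr = π²EI/(K·L)²:  L = (1/K)·√(π²EI/P_cr) = (1/1)·√(π²×1.01×10^11×3.321×10^-7/8.679×10^5)
L = 0.618 m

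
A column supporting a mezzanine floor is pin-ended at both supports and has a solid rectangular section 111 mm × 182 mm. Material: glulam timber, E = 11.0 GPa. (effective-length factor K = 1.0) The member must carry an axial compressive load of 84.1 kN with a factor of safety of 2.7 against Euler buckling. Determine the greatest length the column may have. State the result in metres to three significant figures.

Buckling occurs about the weak axis: I_min = h·b³/12 with b = 111 mm (the shorter side).
I_min = 182×111³/12 = 2.074×10^7 mm⁴
I = 2.074×10^-5 m⁴
Required critical load P_cr = n·P = 2.7 × 84.1 = 227.1 kN = 2.271×10^5 N
From P_cr = π²EI/(K·L)²:  L = (1/K)·√(π²EI/P_cr) = (1/1)·√(π²×1.10×10^10×2.074×10^-5/2.271×10^5)
L = 3.15 m

L_max ≈ 3.15 m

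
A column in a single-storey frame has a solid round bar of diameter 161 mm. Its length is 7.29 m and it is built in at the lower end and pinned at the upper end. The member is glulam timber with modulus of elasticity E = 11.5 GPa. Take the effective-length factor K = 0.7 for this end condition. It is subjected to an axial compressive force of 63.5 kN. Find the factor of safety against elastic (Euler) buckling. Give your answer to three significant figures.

n ≈ 2.26

I = πd⁴/64 = π×161⁴/64 = 3.298×10^7 mm⁴
I = 3.298×10^7 mm⁴ = 3.298×10^-5 m⁴
Effective length L_e = K·L = 0.7 × 7.29 = 5.103 m
P_cr = π²EI / L_e² = π² × 11.5×10⁹ × 3.298×10^-5 / 5.103² = 1.438×10^5 N
Factor of safety n = P_cr / P = 143.75 / 63.5 = 2.26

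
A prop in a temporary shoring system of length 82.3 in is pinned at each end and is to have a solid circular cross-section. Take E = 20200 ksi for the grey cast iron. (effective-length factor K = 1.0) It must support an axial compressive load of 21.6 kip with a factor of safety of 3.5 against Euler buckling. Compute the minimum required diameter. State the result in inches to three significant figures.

d ≈ 2.69 in

Required P_cr = n·P = 3.5 × 21.6 = 75.60 kip
L_e = K·L = 1 × 82.3 = 82.30 in
Required I = P_cr·L_e²/(π²E) = 7.560×10^4 × 82.30² / (π² × 2.02×10^7) = 2.568 in⁴
Solid circle: I = πd⁴/64  ⇒  d = (64I/π)^(1/4) = (64×2.568/π)^(1/4) = 2.69 in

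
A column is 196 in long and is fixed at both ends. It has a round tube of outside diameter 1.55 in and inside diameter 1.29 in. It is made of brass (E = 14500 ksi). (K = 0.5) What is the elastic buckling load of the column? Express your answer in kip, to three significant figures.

d_o = 1.55 in, d_i = 1.29 in
I = π(d_o⁴ − d_i⁴)/64 = π(1.55⁴ − 1.290⁴)/64 = 0.1474 in⁴
Effective length L_e = K·L = 0.5 × 196 = 98.00 in
P_cr = π²EI / L_e² = π² × 14500×10³ × 0.1474 / 98.00² = 2.196×10^3 lb

P_cr ≈ 2.20 kip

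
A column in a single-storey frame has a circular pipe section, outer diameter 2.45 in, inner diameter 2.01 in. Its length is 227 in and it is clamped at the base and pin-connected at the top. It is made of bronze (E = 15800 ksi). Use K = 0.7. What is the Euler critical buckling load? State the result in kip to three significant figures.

d_o = 2.45 in, d_i = 2.01 in
I = π(d_o⁴ − d_i⁴)/64 = π(2.45⁴ − 2.010⁴)/64 = 0.9674 in⁴
Effective length L_e = K·L = 0.7 × 227 = 158.9 in
P_cr = π²EI / L_e² = π² × 15800×10³ × 0.9674 / 158.9² = 5.975×10^3 lb

P_cr ≈ 5.97 kip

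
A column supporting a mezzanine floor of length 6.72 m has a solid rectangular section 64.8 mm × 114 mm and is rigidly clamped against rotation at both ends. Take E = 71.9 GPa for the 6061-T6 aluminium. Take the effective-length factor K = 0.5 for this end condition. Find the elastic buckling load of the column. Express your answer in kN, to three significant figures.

P_cr ≈ 162 kN

Buckling occurs about the weak axis: I_min = h·b³/12 with b = 64.8 mm (the shorter side).
I_min = 114×64.8³/12 = 2.585×10^6 mm⁴
I = 2.585×10^6 mm⁴ = 2.585×10^-6 m⁴
Effective length L_e = K·L = 0.5 × 6.72 = 3.360 m
P_cr = π²EI / L_e² = π² × 71.9×10⁹ × 2.585×10^-6 / 3.360² = 1.625×10^5 N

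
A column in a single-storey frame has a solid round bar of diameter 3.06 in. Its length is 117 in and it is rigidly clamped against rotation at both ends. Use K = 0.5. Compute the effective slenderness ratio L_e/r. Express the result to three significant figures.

λ ≈ 76.5

I = πd⁴/64 = π×3.06⁴/64 = 4.304 in⁴
A = 7.354 in²;  r_min = √(I/A) = √(4.304/7.354) = 0.7650 in
L_e = K·L = 0.5 × 117 = 58.50 in
λ = L_e / r_min = 58.500 / 0.7650 = 76.5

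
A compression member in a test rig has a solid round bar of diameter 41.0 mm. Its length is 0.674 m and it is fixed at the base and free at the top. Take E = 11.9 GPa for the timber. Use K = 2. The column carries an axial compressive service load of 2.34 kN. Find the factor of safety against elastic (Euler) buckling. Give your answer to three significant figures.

I = πd⁴/64 = π×41.0⁴/64 = 1.387×10^5 mm⁴
I = 1.387×10^5 mm⁴ = 1.387×10^-7 m⁴
Effective length L_e = K·L = 2 × 0.674 = 1.348 m
P_cr = π²EI / L_e² = π² × 11.9×10⁹ × 1.387×10^-7 / 1.348² = 8.965×10^3 N
Factor of safety n = P_cr / P = 8.9655 / 2.34 = 3.83

n ≈ 3.83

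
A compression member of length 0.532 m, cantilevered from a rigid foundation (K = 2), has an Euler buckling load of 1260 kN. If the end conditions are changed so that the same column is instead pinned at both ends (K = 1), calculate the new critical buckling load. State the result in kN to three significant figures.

P_cr ≈ 5040 kN

P_cr ∝ 1/K², so P_cr,new = P_cr,old × (K_old/K_new)² = 1260 × (2/1)²
= 1260 × 4.000 = 5040 kN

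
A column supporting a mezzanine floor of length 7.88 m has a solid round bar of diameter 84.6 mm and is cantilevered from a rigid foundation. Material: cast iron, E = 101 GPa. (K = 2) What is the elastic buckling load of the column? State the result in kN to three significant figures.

P_cr ≈ 10.1 kN

I = πd⁴/64 = π×84.6⁴/64 = 2.514×10^6 mm⁴
I = 2.514×10^6 mm⁴ = 2.514×10^-6 m⁴
Effective length L_e = K·L = 2 × 7.88 = 15.76 m
P_cr = π²EI / L_e² = π² × 101×10⁹ × 2.514×10^-6 / 15.76² = 1.009×10^4 N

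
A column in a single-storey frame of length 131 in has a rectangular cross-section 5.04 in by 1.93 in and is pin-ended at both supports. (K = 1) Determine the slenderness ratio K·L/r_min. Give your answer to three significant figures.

Buckling occurs about the weak axis: I_min = h·b³/12 with b = 1.93 in (the shorter side).
I_min = 5.04×1.93³/12 = 3.019 in⁴
A = 9.727 in²;  r_min = √(I/A) = √(3.019/9.727) = 0.5571 in
L_e = K·L = 1 × 131 = 131.0 in
λ = L_e / r_min = 131.00 / 0.5571 = 235

λ ≈ 235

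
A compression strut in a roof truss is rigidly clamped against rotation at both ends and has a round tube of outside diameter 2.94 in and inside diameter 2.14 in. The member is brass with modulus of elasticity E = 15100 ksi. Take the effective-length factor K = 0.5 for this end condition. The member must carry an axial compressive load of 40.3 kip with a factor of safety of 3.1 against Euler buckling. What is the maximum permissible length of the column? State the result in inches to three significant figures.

L_max ≈ 112 in

d_o = 2.94 in, d_i = 2.14 in
I = π(d_o⁴ − d_i⁴)/64 = π(2.94⁴ − 2.140⁴)/64 = 2.638 in⁴
Required critical load P_cr = n·P = 3.1 × 40.3 = 124.9 kip = 1.249×10^5 lb
From P_cr = π²EI/(K·L)²:  L = (1/K)·√(π²EI/P_cr) = (1/0.5)·√(π²×1.51×10^7×2.638/1.249×10^5)
L = 112 in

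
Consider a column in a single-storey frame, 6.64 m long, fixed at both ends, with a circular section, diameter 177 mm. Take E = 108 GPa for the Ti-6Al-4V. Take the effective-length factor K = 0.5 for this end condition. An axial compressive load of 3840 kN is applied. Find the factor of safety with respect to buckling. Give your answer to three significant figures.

I = πd⁴/64 = π×177⁴/64 = 4.818×10^7 mm⁴
I = 4.818×10^7 mm⁴ = 4.818×10^-5 m⁴
Effective length L_e = K·L = 0.5 × 6.64 = 3.320 m
P_cr = π²EI / L_e² = π² × 108×10⁹ × 4.818×10^-5 / 3.320² = 4.659×10^6 N
Factor of safety n = P_cr / P = 4659.2 / 3840 = 1.21

n ≈ 1.21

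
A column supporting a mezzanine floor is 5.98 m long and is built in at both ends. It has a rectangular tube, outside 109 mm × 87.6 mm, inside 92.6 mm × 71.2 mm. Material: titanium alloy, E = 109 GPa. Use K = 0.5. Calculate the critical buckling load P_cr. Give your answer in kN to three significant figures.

Weak-axis I_min = (h_o·b_o³ − h_i·b_i³)/12 with b_o = 87.6, b_i = 71.20 mm (shorter outer/inner sides).
I_min = (109×87.6³ − 92.60×71.20³)/12 = 3.321×10^6 mm⁴
I = 3.321×10^6 mm⁴ = 3.321×10^-6 m⁴
Effective length L_e = K·L = 0.5 × 5.98 = 2.990 m
P_cr = π²EI / L_e² = π² × 109×10⁹ × 3.321×10^-6 / 2.990² = 3.996×10^5 N

P_cr ≈ 400 kN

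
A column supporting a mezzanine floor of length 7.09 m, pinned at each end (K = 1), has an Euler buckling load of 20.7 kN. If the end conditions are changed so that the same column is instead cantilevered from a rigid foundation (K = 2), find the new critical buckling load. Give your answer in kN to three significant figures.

P_cr ∝ 1/K², so P_cr,new = P_cr,old × (K_old/K_new)² = 20.7 × (1/2)²
= 20.7 × 0.2500 = 5.18 kN

P_cr ≈ 5.18 kN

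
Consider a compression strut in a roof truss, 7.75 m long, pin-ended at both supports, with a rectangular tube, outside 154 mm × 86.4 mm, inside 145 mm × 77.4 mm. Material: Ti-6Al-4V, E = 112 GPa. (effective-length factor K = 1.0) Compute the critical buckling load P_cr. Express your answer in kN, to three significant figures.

P_cr ≈ 49.2 kN

Weak-axis I_min = (h_o·b_o³ − h_i·b_i³)/12 with b_o = 86.4, b_i = 77.40 mm (shorter outer/inner sides).
I_min = (154×86.4³ − 145.0×77.40³)/12 = 2.674×10^6 mm⁴
I = 2.674×10^6 mm⁴ = 2.674×10^-6 m⁴
Effective length L_e = K·L = 1 × 7.75 = 7.750 m
P_cr = π²EI / L_e² = π² × 112×10⁹ × 2.674×10^-6 / 7.750² = 4.922×10^4 N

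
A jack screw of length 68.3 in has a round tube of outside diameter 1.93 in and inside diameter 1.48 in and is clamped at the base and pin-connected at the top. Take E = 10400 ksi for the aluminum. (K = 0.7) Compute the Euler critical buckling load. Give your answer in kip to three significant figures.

d_o = 1.93 in, d_i = 1.48 in
I = π(d_o⁴ − d_i⁴)/64 = π(1.93⁴ − 1.480⁴)/64 = 0.4456 in⁴
Effective length L_e = K·L = 0.7 × 68.3 = 47.81 in
P_cr = π²EI / L_e² = π² × 10400×10³ × 0.4456 / 47.81² = 2.001×10^4 lb

P_cr ≈ 20.0 kip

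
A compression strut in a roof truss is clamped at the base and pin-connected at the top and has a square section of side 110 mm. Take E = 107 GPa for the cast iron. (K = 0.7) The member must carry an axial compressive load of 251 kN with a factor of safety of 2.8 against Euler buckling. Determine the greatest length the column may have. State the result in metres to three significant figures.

L_max ≈ 6.12 m

I = a⁴/12 = 110⁴/12 = 1.220×10^7 mm⁴
I = 1.220×10^-5 m⁴
Required critical load P_cr = n·P = 2.8 × 251 = 702.8 kN = 7.028×10^5 N
From P_cr = π²EI/(K·L)²:  L = (1/K)·√(π²EI/P_cr) = (1/0.7)·√(π²×1.07×10^11×1.220×10^-5/7.028×10^5)
L = 6.12 m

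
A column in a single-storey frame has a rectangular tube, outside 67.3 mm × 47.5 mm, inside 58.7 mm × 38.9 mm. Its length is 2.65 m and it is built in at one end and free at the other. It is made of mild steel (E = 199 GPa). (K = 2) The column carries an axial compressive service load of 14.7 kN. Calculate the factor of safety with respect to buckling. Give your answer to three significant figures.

n ≈ 1.49

Weak-axis I_min = (h_o·b_o³ − h_i·b_i³)/12 with b_o = 47.5, b_i = 38.90 mm (shorter outer/inner sides).
I_min = (67.3×47.5³ − 58.70×38.90³)/12 = 3.131×10^5 mm⁴
I = 3.131×10^5 mm⁴ = 3.131×10^-7 m⁴
Effective length L_e = K·L = 2 × 2.65 = 5.300 m
P_cr = π²EI / L_e² = π² × 199×10⁹ × 3.131×10^-7 / 5.300² = 2.189×10^4 N
Factor of safety n = P_cr / P = 21.893 / 14.7 = 1.49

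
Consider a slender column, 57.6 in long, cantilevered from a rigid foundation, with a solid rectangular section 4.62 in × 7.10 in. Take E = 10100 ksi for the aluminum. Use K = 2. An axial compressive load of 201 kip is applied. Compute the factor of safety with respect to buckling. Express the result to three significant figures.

n ≈ 2.18

Buckling occurs about the weak axis: I_min = h·b³/12 with b = 4.62 in (the shorter side).
I_min = 7.10×4.62³/12 = 58.34 in⁴
Effective length L_e = K·L = 2 × 57.6 = 115.2 in
P_cr = π²EI / L_e² = π² × 10100×10³ × 58.34 / 115.2² = 4.382×10^5 lb
Factor of safety n = P_cr / P = 438.25 / 201 = 2.18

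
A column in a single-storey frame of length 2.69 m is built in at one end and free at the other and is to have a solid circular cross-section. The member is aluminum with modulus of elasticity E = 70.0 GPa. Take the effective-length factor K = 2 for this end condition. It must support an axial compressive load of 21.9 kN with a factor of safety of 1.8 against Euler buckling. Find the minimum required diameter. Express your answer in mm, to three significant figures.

Required P_cr = n·P = 1.8 × 21.9 = 39.42 kN
L_e = K·L = 2 × 2.69 = 5.380 m
Required I = P_cr·L_e²/(π²E) = 3.942×10^4 × 5.380² / (π² × 7.00×10^10) = 1.652×10^-6 m⁴
I_req = 1.652×10^6 mm⁴
Solid circle: I = πd⁴/64  ⇒  d = (64I/π)^(1/4) = (64×1.652×10^6/π)^(1/4) = 76.2 mm

d ≈ 76.2 mm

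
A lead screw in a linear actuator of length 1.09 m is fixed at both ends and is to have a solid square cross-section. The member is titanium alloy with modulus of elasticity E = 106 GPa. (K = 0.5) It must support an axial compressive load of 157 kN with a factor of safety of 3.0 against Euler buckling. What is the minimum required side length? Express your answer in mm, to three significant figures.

a ≈ 35.6 mm

Required P_cr = n·P = 3.0 × 157 = 471.0 kN
L_e = K·L = 0.5 × 1.09 = 0.5450 m
Required I = P_cr·L_e²/(π²E) = 4.710×10^5 × 0.5450² / (π² × 1.06×10^11) = 1.337×10^-7 m⁴
I_req = 1.337×10^5 mm⁴
Solid square: I = a⁴/12  ⇒  a = (12I)^(1/4) = (12×1.337×10^5)^(1/4) = 35.6 mm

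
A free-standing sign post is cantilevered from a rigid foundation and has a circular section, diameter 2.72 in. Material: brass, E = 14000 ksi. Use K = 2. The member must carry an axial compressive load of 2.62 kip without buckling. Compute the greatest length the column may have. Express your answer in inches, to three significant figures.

L_max ≈ 188 in

I = πd⁴/64 = π×2.72⁴/64 = 2.687 in⁴
At the buckling limit P_cr = P = 2.620×10^3 lb
From P_cr = π²EI/(K·L)²:  L = (1/K)·√(π²EI/P_cr) = (1/2)·√(π²×1.40×10^7×2.687/2.620×10^3)
L = 188 in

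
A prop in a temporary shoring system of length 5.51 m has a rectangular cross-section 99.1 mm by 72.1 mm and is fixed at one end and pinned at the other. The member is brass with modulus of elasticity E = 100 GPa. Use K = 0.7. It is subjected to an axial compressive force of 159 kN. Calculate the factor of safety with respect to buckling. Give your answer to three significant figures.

n ≈ 1.29

Buckling occurs about the weak axis: I_min = h·b³/12 with b = 72.1 mm (the shorter side).
I_min = 99.1×72.1³/12 = 3.095×10^6 mm⁴
I = 3.095×10^6 mm⁴ = 3.095×10^-6 m⁴
Effective length L_e = K·L = 0.7 × 5.51 = 3.857 m
P_cr = π²EI / L_e² = π² × 100×10⁹ × 3.095×10^-6 / 3.857² = 2.054×10^5 N
Factor of safety n = P_cr / P = 205.35 / 159 = 1.29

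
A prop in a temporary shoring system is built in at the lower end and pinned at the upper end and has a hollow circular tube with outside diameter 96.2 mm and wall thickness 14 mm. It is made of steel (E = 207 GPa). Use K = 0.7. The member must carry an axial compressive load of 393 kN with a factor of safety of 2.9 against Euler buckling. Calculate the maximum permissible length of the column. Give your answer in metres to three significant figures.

L_max ≈ 3.39 m

Inner diameter d_i = 96.2 − 2×14 = 68.20 mm
I = π(d_o⁴ − d_i⁴)/64 = π(96.2⁴ − 68.20⁴)/64 = 3.142×10^6 mm⁴
I = 3.142×10^-6 m⁴
Required critical load P_cr = n·P = 2.9 × 393 = 1140 kN = 1.140×10^6 N
From P_cr = π²EI/(K·L)²:  L = (1/K)·√(π²EI/P_cr) = (1/0.7)·√(π²×2.07×10^11×3.142×10^-6/1.140×10^6)
L = 3.39 m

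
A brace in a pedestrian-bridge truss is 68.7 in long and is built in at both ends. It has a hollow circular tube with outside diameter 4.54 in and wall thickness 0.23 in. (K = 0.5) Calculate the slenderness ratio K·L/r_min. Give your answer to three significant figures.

Inner diameter d_i = 4.54 − 2×0.23 = 4.080 in
I = π(d_o⁴ − d_i⁴)/64 = π(4.54⁴ − 4.080⁴)/64 = 7.252 in⁴
A = 3.114 in²;  r_min = √(I/A) = √(7.252/3.114) = 1.526 in
L_e = K·L = 0.5 × 68.7 = 34.35 in
λ = L_e / r_min = 34.350 / 1.526 = 22.5

λ ≈ 22.5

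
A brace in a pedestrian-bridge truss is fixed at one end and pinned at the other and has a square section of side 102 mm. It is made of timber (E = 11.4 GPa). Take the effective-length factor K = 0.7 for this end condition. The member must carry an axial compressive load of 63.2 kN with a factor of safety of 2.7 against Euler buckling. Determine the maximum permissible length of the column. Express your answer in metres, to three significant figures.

I = a⁴/12 = 102⁴/12 = 9.020×10^6 mm⁴
I = 9.020×10^-6 m⁴
Required critical load P_cr = n·P = 2.7 × 63.2 = 170.6 kN = 1.706×10^5 N
From P_cr = π²EI/(K·L)²:  L = (1/K)·√(π²EI/P_cr) = (1/0.7)·√(π²×1.14×10^10×9.020×10^-6/1.706×10^5)
L = 3.48 m

L_max ≈ 3.48 m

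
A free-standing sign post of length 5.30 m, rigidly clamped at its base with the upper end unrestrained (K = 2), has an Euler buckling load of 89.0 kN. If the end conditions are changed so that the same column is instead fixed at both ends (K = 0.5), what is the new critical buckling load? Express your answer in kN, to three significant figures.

P_cr ≈ 1420 kN

P_cr ∝ 1/K², so P_cr,new = P_cr,old × (K_old/K_new)² = 89.0 × (2/0.5)²
= 89.0 × 16.00 = 1420 kN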